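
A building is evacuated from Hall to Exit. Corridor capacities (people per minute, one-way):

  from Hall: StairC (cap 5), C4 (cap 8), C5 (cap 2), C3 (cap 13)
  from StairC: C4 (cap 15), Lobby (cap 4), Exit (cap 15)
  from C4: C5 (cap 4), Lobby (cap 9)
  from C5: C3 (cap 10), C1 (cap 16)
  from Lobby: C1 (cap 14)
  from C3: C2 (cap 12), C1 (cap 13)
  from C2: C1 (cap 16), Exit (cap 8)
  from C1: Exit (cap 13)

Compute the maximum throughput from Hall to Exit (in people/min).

Augment Hall→StairC→Exit: bottleneck 5, flow now 5.
Augment Hall→C5→C1→Exit: bottleneck 2, flow now 7.
Augment Hall→C3→C2→Exit: bottleneck 8, flow now 15.
Augment Hall→C3→C1→Exit: bottleneck 5, flow now 20.
Augment Hall→C4→C5→C1→Exit: bottleneck 4, flow now 24.
Augment Hall→C4→Lobby→C1→Exit: bottleneck 2, flow now 26.
No augmenting path remains; maximum flow = 26.
In the residual graph, reachable from Hall: {Hall, C4, C5, Lobby, C3, C2, C1}.
Min-cut edges: Hall→StairC (5), C2→Exit (8), C1→Exit (13); capacity 5 + 8 + 13 = 26.
This cut is saturated, so no flow can exceed 26.

26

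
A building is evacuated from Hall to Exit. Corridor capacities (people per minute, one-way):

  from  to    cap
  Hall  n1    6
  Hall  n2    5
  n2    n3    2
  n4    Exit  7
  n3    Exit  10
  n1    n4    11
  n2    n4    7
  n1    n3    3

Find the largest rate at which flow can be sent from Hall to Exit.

11

Augment Hall→n1→n3→Exit: bottleneck 3, flow now 3.
Augment Hall→n1→n4→Exit: bottleneck 3, flow now 6.
Augment Hall→n2→n3→Exit: bottleneck 2, flow now 8.
Augment Hall→n2→n4→Exit: bottleneck 3, flow now 11.
No augmenting path remains; maximum flow = 11.
In the residual graph, reachable from Hall: {Hall}.
Min-cut edges: Hall→n1 (6), Hall→n2 (5); capacity 6 + 5 = 11.
This cut is saturated, so no flow can exceed 11.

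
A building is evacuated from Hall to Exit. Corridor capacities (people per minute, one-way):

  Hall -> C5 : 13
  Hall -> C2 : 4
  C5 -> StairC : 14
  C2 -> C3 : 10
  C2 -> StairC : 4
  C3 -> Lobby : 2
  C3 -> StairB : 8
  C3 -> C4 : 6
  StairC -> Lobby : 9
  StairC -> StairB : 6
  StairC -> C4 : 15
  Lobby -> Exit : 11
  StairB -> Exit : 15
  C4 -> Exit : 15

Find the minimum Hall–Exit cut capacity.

17

Augment Hall→C5→StairC→Lobby→Exit: bottleneck 9, flow now 9.
Augment Hall→C5→StairC→StairB→Exit: bottleneck 4, flow now 13.
Augment Hall→C2→C3→Lobby→Exit: bottleneck 2, flow now 15.
Augment Hall→C2→C3→StairB→Exit: bottleneck 2, flow now 17.
No augmenting path remains; maximum flow = 17.
By max-flow min-cut, the minimum cut capacity equals the max flow.
In the residual graph, reachable from Hall: {Hall}.
Min-cut edges: Hall→C5 (13), Hall→C2 (4); capacity 13 + 4 = 17.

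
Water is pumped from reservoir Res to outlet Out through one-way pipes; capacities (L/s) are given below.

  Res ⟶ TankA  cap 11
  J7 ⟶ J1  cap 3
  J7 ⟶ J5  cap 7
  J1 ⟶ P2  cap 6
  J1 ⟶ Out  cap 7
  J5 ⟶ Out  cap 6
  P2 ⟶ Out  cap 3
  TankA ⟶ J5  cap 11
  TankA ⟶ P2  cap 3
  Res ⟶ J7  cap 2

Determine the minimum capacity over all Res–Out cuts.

Augment Res→TankA→P2→Out: bottleneck 3, flow now 3.
Augment Res→TankA→J5→Out: bottleneck 6, flow now 9.
Augment Res→J7→J1→Out: bottleneck 2, flow now 11.
No augmenting path remains; maximum flow = 11.
By max-flow min-cut, the minimum cut capacity equals the max flow.
In the residual graph, reachable from Res: {Res, TankA, J5}.
Min-cut edges: Res→J7 (2), TankA→P2 (3), J5→Out (6); capacity 2 + 3 + 6 = 11.

11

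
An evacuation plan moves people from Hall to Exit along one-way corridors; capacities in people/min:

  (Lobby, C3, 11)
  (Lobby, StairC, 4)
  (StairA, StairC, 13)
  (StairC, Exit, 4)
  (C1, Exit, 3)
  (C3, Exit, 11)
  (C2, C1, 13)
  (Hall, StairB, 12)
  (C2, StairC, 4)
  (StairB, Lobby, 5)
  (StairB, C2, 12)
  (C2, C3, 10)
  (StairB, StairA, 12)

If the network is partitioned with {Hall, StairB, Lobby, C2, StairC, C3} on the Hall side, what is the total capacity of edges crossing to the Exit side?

40

Edges leaving {Hall, StairB, Lobby, C2, StairC, C3}: StairB→StairA (12), C2→C1 (13), StairC→Exit (4), C3→Exit (11).
Cut capacity = 12 + 13 + 4 + 11 = 40.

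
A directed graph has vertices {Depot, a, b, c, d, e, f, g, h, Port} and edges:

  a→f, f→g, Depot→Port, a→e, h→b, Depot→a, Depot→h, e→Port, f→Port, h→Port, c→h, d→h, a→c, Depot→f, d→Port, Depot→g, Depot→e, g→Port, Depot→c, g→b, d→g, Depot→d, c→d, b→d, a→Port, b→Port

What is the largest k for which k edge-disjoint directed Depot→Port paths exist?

8

Assign every edge capacity 1; by Menger, the answer equals the max flow.
Path Depot→Port (+1); total 1.
Path Depot→a→Port (+1); total 2.
Path Depot→d→Port (+1); total 3.
Path Depot→e→Port (+1); total 4.
Path Depot→f→Port (+1); total 5.
Path Depot→g→Port (+1); total 6.
Path Depot→h→Port (+1); total 7.
Path Depot→c→h→b→Port (+1); total 8.
No residual Depot→Port path; max flow = 8.
Certifying cut of size 8: {Depot→Port, Depot→a, Depot→c, Depot→d, Depot→e, Depot→f, Depot→g, Depot→h}.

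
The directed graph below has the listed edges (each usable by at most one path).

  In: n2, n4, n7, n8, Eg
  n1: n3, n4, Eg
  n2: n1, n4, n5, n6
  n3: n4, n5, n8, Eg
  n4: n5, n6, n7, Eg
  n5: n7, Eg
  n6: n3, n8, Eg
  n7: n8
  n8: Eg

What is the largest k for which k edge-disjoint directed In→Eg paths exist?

4

Assign every edge capacity 1; by Menger, the answer equals the max flow.
Path In→Eg (+1); total 1.
Path In→n4→Eg (+1); total 2.
Path In→n8→Eg (+1); total 3.
Path In→n2→n1→Eg (+1); total 4.
No residual In→Eg path; max flow = 4.
Certifying cut of size 4: {In→Eg, In→n2, In→n4, n8→Eg}.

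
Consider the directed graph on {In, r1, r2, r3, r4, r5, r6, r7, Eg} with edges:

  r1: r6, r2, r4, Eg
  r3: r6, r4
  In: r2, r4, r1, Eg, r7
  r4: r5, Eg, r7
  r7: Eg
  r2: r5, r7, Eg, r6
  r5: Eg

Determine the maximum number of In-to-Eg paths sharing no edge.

5

Assign every edge capacity 1; by Menger, the answer equals the max flow.
Path In→Eg (+1); total 1.
Path In→r1→Eg (+1); total 2.
Path In→r2→Eg (+1); total 3.
Path In→r4→Eg (+1); total 4.
Path In→r7→Eg (+1); total 5.
No residual In→Eg path; max flow = 5.
Certifying cut of size 5: {In→Eg, In→r1, In→r2, In→r4, In→r7}.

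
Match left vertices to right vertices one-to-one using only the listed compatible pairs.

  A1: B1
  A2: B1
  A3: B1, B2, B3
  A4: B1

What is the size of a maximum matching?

Unit-capacity flow: source→left, listed edges, right→sink; max matching = max flow.
Augmenting path A1→B1 (+1); matched 1.
Augmenting path A3→B2 (+1); matched 2.
No augmenting path remains; maximum matching = 2.
König certificate: {A3, B1} is a vertex cover of size 2 (every listed pair touches it), so no matching can be larger.

2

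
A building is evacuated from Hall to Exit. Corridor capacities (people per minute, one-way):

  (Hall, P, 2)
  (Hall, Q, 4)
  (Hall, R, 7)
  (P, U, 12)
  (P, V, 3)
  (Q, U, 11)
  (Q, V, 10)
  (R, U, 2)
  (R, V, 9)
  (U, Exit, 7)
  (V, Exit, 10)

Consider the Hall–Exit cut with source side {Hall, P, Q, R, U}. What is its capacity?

29

Edges leaving {Hall, P, Q, R, U}: P→V (3), Q→V (10), R→V (9), U→Exit (7).
Cut capacity = 3 + 10 + 9 + 7 = 29.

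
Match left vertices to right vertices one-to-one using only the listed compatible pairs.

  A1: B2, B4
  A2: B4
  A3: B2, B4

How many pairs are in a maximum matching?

Unit-capacity flow: source→left, listed edges, right→sink; max matching = max flow.
Augmenting path A1→B2 (+1); matched 1.
Augmenting path A2→B4 (+1); matched 2.
No augmenting path remains; maximum matching = 2.
König certificate: {B2, B4} is a vertex cover of size 2 (every listed pair touches it), so no matching can be larger.

2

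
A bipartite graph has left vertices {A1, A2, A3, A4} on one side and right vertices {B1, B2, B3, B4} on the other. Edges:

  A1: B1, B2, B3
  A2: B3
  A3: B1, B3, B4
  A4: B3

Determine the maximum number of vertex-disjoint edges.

Unit-capacity flow: source→left, listed edges, right→sink; max matching = max flow.
Augmenting path A1→B1 (+1); matched 1.
Augmenting path A2→B3 (+1); matched 2.
Augmenting path A3→B4 (+1); matched 3.
No augmenting path remains; maximum matching = 3.
König certificate: {A1, A3, B3} is a vertex cover of size 3 (every listed pair touches it), so no matching can be larger.

3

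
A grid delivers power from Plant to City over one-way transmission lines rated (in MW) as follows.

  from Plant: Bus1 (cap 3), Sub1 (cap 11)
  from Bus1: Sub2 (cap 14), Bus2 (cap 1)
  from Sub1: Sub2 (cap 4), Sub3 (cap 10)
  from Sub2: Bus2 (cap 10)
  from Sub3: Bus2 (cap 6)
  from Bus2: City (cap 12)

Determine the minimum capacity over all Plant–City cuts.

Augment Plant→Bus1→Bus2→City: bottleneck 1, flow now 1.
Augment Plant→Bus1→Sub2→Bus2→City: bottleneck 2, flow now 3.
Augment Plant→Sub1→Sub2→Bus2→City: bottleneck 4, flow now 7.
Augment Plant→Sub1→Sub3→Bus2→City: bottleneck 5, flow now 12.
No augmenting path remains; maximum flow = 12.
By max-flow min-cut, the minimum cut capacity equals the max flow.
In the residual graph, reachable from Plant: {Plant, Bus1, Sub1, Sub2, Sub3, Bus2}.
Min-cut edges: Bus2→City (12); capacity 12 = 12.

12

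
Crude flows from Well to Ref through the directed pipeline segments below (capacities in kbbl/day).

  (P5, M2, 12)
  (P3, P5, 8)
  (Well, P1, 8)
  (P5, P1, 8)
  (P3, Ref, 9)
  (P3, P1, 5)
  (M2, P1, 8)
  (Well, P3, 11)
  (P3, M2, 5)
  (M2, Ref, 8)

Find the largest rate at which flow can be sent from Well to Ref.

11

Augment Well→P3→Ref: bottleneck 9, flow now 9.
Augment Well→P3→M2→Ref: bottleneck 2, flow now 11.
No augmenting path remains; maximum flow = 11.
In the residual graph, reachable from Well: {Well, P1}.
Min-cut edges: Well→P3 (11); capacity 11 = 11.
This cut is saturated, so no flow can exceed 11.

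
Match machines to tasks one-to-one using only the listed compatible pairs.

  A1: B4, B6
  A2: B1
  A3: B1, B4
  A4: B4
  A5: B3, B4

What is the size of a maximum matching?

4

Unit-capacity flow: source→left, listed edges, right→sink; max matching = max flow.
Augmenting path A1→B4 (+1); matched 1.
Augmenting path A2→B1 (+1); matched 2.
Augmenting path A5→B3 (+1); matched 3.
Augmenting path A3→B4→A1→B6 (+1); matched 4.
No augmenting path remains; maximum matching = 4.
König certificate: {A1, A5, B1, B4} is a vertex cover of size 4 (every listed pair touches it), so no matching can be larger.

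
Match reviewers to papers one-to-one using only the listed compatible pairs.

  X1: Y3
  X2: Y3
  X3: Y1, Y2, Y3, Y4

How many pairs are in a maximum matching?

Unit-capacity flow: source→left, listed edges, right→sink; max matching = max flow.
Augmenting path X1→Y3 (+1); matched 1.
Augmenting path X3→Y1 (+1); matched 2.
No augmenting path remains; maximum matching = 2.
König certificate: {X3, Y3} is a vertex cover of size 2 (every listed pair touches it), so no matching can be larger.

2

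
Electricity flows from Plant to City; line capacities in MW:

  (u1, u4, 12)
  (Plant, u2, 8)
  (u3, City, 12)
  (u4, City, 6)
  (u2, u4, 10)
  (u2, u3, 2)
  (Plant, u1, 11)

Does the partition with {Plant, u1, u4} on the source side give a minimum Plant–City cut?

No — its capacity is 14, but the minimum cut has capacity 8.

Given cut capacity: 8 + 6 = 14.
Augment Plant→u1→u4→City: bottleneck 6, flow now 6.
Augment Plant→u2→u3→City: bottleneck 2, flow now 8.
No augmenting path remains; maximum flow = 8.
In the residual graph, reachable from Plant: {Plant, u1, u2, u4}.
Min-cut edges: u2→u3 (2), u4→City (6); capacity 2 + 6 = 8.
Cut capacity 14 exceeds the max flow 8, so it is not minimum.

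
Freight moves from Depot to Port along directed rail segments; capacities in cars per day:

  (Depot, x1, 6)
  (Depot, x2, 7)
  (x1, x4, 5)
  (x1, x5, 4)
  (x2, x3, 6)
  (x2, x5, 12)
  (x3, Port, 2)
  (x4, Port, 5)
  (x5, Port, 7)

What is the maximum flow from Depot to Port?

13

Augment Depot→x1→x4→Port: bottleneck 5, flow now 5.
Augment Depot→x1→x5→Port: bottleneck 1, flow now 6.
Augment Depot→x2→x3→Port: bottleneck 2, flow now 8.
Augment Depot→x2→x5→Port: bottleneck 5, flow now 13.
No augmenting path remains; maximum flow = 13.
In the residual graph, reachable from Depot: {Depot}.
Min-cut edges: Depot→x1 (6), Depot→x2 (7); capacity 6 + 7 = 13.
This cut is saturated, so no flow can exceed 13.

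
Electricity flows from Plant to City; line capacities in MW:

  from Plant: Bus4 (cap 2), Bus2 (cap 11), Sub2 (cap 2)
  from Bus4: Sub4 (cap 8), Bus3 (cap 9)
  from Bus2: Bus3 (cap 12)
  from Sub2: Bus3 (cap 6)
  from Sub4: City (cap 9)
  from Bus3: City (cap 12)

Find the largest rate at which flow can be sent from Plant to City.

Augment Plant→Bus4→Sub4→City: bottleneck 2, flow now 2.
Augment Plant→Bus2→Bus3→City: bottleneck 11, flow now 13.
Augment Plant→Sub2→Bus3→City: bottleneck 1, flow now 14.
No augmenting path remains; maximum flow = 14.
In the residual graph, reachable from Plant: {Plant, Bus2, Sub2, Bus3}.
Min-cut edges: Plant→Bus4 (2), Bus3→City (12); capacity 2 + 12 = 14.
This cut is saturated, so no flow can exceed 14.

14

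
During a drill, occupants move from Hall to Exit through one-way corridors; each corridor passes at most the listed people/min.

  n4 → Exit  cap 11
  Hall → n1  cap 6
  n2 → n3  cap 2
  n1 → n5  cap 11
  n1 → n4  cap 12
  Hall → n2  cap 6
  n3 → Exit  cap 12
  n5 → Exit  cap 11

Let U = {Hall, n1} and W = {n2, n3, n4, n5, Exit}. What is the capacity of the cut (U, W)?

Edges leaving {Hall, n1}: Hall→n2 (6), n1→n4 (12), n1→n5 (11).
Cut capacity = 6 + 12 + 11 = 29.

29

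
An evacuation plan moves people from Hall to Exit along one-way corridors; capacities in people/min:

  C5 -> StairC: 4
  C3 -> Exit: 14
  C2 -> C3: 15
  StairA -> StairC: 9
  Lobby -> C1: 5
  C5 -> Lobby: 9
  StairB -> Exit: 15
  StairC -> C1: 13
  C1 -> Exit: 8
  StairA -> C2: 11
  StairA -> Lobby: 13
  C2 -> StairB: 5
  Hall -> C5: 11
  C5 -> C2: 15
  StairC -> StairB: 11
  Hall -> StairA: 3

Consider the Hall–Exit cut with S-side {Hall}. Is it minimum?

Yes — it is a minimum cut (capacity 14).

Given cut capacity: 3 + 11 = 14.
Augment Hall→StairA→StairC→StairB→Exit: bottleneck 3, flow now 3.
Augment Hall→C5→StairC→StairB→Exit: bottleneck 4, flow now 7.
Augment Hall→C5→Lobby→C1→Exit: bottleneck 5, flow now 12.
Augment Hall→C5→C2→C3→Exit: bottleneck 2, flow now 14.
No augmenting path remains; maximum flow = 14.
Cut capacity 14 equals the max flow, so it is a minimum cut.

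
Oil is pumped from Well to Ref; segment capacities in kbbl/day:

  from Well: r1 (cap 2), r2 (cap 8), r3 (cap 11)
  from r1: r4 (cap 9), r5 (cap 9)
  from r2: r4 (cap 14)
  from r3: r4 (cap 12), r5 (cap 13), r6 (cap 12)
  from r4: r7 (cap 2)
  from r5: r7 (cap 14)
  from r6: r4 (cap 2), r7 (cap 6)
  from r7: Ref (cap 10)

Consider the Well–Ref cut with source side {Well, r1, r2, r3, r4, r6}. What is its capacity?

Edges leaving {Well, r1, r2, r3, r4, r6}: r1→r5 (9), r3→r5 (13), r4→r7 (2), r6→r7 (6).
Cut capacity = 9 + 13 + 2 + 6 = 30.

30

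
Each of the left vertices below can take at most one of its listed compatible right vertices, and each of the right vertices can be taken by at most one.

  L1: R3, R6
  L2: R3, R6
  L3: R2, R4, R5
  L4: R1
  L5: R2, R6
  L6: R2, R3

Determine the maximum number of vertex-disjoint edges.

Unit-capacity flow: source→left, listed edges, right→sink; max matching = max flow.
Augmenting path L1→R3 (+1); matched 1.
Augmenting path L2→R6 (+1); matched 2.
Augmenting path L3→R2 (+1); matched 3.
Augmenting path L4→R1 (+1); matched 4.
Augmenting path L5→R2→L3→R4 (+1); matched 5.
No augmenting path remains; maximum matching = 5.
König certificate: {L3, L4, R2, R3, R6} is a vertex cover of size 5 (every listed pair touches it), so no matching can be larger.

5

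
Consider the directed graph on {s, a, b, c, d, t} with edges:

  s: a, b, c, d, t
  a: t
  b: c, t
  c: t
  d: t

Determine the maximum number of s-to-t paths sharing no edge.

Assign every edge capacity 1; by Menger, the answer equals the max flow.
Path s→t (+1); total 1.
Path s→a→t (+1); total 2.
Path s→b→t (+1); total 3.
Path s→c→t (+1); total 4.
Path s→d→t (+1); total 5.
No residual s→t path; max flow = 5.
Certifying cut of size 5: {s→a, s→b, s→c, s→d, s→t}.

5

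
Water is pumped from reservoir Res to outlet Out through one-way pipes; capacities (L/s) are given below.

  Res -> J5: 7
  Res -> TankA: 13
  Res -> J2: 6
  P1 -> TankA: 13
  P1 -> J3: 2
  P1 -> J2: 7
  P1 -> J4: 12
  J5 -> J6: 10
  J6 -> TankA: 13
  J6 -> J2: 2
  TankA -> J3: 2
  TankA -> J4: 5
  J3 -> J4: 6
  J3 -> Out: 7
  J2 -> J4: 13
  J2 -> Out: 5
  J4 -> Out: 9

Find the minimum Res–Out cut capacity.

Augment Res→J2→Out: bottleneck 5, flow now 5.
Augment Res→TankA→J3→Out: bottleneck 2, flow now 7.
Augment Res→TankA→J4→Out: bottleneck 5, flow now 12.
Augment Res→J2→J4→Out: bottleneck 1, flow now 13.
Augment Res→J5→J6→J2→J4→Out: bottleneck 2, flow now 15.
No augmenting path remains; maximum flow = 15.
By max-flow min-cut, the minimum cut capacity equals the max flow.
In the residual graph, reachable from Res: {Res, J5, J6, TankA}.
Min-cut edges: Res→J2 (6), J6→J2 (2), TankA→J3 (2), TankA→J4 (5); capacity 6 + 2 + 2 + 5 = 15.

15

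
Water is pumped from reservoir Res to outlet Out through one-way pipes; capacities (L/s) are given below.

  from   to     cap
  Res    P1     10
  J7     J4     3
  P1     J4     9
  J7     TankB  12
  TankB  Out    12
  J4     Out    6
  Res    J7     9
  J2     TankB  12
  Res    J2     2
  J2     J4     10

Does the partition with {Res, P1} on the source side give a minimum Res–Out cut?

No — its capacity is 20, but the minimum cut has capacity 17.

Given cut capacity: 9 + 2 + 9 = 20.
Augment Res→J7→J4→Out: bottleneck 3, flow now 3.
Augment Res→J7→TankB→Out: bottleneck 6, flow now 9.
Augment Res→P1→J4→Out: bottleneck 3, flow now 12.
Augment Res→J2→TankB→Out: bottleneck 2, flow now 14.
Augment Res→P1→J4→J7→TankB→Out: bottleneck 3, flow now 17. (uses reverse residual edge)
No augmenting path remains; maximum flow = 17.
In the residual graph, reachable from Res: {Res, P1, J4}.
Min-cut edges: Res→J7 (9), Res→J2 (2), J4→Out (6); capacity 9 + 2 + 6 = 17.
Cut capacity 20 exceeds the max flow 17, so it is not minimum.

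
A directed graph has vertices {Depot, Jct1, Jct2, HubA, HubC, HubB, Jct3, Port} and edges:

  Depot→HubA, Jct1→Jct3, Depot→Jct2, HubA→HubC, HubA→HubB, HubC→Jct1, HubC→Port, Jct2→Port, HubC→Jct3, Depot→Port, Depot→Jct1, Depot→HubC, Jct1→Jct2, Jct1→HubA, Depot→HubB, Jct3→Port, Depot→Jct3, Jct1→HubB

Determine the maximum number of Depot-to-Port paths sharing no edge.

4

Assign every edge capacity 1; by Menger, the answer equals the max flow.
Path Depot→Port (+1); total 1.
Path Depot→Jct2→Port (+1); total 2.
Path Depot→HubC→Port (+1); total 3.
Path Depot→Jct3→Port (+1); total 4.
No residual Depot→Port path; max flow = 4.
Certifying cut of size 4: {Depot→Port, HubC→Port, Jct2→Port, Jct3→Port}.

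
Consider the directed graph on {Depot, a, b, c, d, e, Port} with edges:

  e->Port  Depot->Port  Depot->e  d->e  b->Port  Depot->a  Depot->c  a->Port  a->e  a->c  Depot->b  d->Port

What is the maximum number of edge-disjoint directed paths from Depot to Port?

Assign every edge capacity 1; by Menger, the answer equals the max flow.
Path Depot→Port (+1); total 1.
Path Depot→a→Port (+1); total 2.
Path Depot→b→Port (+1); total 3.
Path Depot→e→Port (+1); total 4.
No residual Depot→Port path; max flow = 4.
Certifying cut of size 4: {Depot→Port, Depot→a, Depot→b, Depot→e}.

4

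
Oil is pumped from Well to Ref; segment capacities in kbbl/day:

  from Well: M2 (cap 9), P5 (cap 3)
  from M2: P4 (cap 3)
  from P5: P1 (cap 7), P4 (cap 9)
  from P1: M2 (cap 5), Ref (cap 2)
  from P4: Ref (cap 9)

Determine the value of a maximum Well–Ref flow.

Augment Well→M2→P4→Ref: bottleneck 3, flow now 3.
Augment Well→P5→P1→Ref: bottleneck 2, flow now 5.
Augment Well→P5→P4→Ref: bottleneck 1, flow now 6.
No augmenting path remains; maximum flow = 6.
In the residual graph, reachable from Well: {Well, M2}.
Min-cut edges: Well→P5 (3), M2→P4 (3); capacity 3 + 3 = 6.
This cut is saturated, so no flow can exceed 6.

6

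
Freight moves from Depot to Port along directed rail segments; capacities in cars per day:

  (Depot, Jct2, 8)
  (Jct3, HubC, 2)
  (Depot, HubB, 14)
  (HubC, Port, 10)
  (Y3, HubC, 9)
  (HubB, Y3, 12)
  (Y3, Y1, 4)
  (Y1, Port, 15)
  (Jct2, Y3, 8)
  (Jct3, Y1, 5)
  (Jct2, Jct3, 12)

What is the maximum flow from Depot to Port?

Augment Depot→HubB→Y3→HubC→Port: bottleneck 9, flow now 9.
Augment Depot→HubB→Y3→Y1→Port: bottleneck 3, flow now 12.
Augment Depot→Jct2→Y3→Y1→Port: bottleneck 1, flow now 13.
Augment Depot→Jct2→Jct3→HubC→Port: bottleneck 1, flow now 14.
Augment Depot→Jct2→Jct3→Y1→Port: bottleneck 5, flow now 19.
No augmenting path remains; maximum flow = 19.
In the residual graph, reachable from Depot: {Depot, HubB, Jct2, Y3, Jct3, HubC}.
Min-cut edges: Y3→Y1 (4), Jct3→Y1 (5), HubC→Port (10); capacity 4 + 5 + 10 = 19.
This cut is saturated, so no flow can exceed 19.

19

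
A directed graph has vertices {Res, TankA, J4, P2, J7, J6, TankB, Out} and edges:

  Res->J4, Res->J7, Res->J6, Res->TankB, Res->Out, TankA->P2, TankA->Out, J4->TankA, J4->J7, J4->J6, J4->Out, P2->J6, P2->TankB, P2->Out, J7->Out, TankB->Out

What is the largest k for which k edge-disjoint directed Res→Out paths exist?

4

Assign every edge capacity 1; by Menger, the answer equals the max flow.
Path Res→Out (+1); total 1.
Path Res→J4→Out (+1); total 2.
Path Res→J7→Out (+1); total 3.
Path Res→TankB→Out (+1); total 4.
No residual Res→Out path; max flow = 4.
Certifying cut of size 4: {Res→J4, Res→J7, Res→Out, Res→TankB}.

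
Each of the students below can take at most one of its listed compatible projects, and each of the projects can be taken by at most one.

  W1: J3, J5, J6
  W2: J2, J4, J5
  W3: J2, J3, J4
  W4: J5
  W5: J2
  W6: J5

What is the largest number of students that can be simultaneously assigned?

Unit-capacity flow: source→left, listed edges, right→sink; max matching = max flow.
Augmenting path W1→J3 (+1); matched 1.
Augmenting path W2→J2 (+1); matched 2.
Augmenting path W3→J4 (+1); matched 3.
Augmenting path W4→J5 (+1); matched 4.
Augmenting path W5→J2→W2→J4→W3→J3→W1→J6 (+1); matched 5.
No augmenting path remains; maximum matching = 5.
König certificate: {W1, W2, W3, W5, J5} is a vertex cover of size 5 (every listed pair touches it), so no matching can be larger.

5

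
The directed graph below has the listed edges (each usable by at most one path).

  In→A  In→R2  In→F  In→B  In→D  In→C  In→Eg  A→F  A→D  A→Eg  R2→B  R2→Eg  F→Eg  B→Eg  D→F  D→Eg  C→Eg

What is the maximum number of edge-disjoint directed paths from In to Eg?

Assign every edge capacity 1; by Menger, the answer equals the max flow.
Path In→Eg (+1); total 1.
Path In→A→Eg (+1); total 2.
Path In→R2→Eg (+1); total 3.
Path In→F→Eg (+1); total 4.
Path In→B→Eg (+1); total 5.
Path In→D→Eg (+1); total 6.
Path In→C→Eg (+1); total 7.
No residual In→Eg path; max flow = 7.
Certifying cut of size 7: {In→A, In→B, In→C, In→D, In→Eg, In→F, In→R2}.

7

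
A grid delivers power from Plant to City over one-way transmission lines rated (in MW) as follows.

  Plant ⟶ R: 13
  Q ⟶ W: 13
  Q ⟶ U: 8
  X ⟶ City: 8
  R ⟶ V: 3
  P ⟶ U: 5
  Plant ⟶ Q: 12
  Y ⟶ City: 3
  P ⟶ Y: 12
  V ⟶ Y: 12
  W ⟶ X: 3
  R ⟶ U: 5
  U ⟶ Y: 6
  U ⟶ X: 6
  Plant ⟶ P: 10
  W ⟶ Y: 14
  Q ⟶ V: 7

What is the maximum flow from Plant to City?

11

Augment Plant→P→Y→City: bottleneck 3, flow now 3.
Augment Plant→P→U→X→City: bottleneck 5, flow now 8.
Augment Plant→Q→U→X→City: bottleneck 1, flow now 9.
Augment Plant→Q→W→X→City: bottleneck 2, flow now 11.
No augmenting path remains; maximum flow = 11.
In the residual graph, reachable from Plant: {Plant, P, Q, R, U, V, W, X, Y}.
Min-cut edges: X→City (8), Y→City (3); capacity 8 + 3 = 11.
This cut is saturated, so no flow can exceed 11.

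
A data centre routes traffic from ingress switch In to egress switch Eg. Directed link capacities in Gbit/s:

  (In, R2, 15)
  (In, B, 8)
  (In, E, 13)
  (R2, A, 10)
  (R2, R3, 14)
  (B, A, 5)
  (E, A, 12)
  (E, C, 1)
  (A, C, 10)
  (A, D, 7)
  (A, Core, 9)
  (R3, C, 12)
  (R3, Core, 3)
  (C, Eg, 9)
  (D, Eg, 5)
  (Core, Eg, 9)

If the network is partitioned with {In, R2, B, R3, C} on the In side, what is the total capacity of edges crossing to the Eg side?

40

Edges leaving {In, R2, B, R3, C}: In→E (13), R2→A (10), B→A (5), R3→Core (3), C→Eg (9).
Cut capacity = 13 + 10 + 5 + 3 + 9 = 40.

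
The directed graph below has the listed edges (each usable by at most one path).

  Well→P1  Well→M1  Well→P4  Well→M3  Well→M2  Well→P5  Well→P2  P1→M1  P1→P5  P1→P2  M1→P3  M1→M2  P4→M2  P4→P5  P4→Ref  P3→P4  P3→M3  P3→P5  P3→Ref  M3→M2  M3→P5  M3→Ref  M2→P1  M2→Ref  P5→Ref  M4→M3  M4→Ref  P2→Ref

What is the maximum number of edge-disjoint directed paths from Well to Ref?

Assign every edge capacity 1; by Menger, the answer equals the max flow.
Path Well→P4→Ref (+1); total 1.
Path Well→M3→Ref (+1); total 2.
Path Well→M2→Ref (+1); total 3.
Path Well→P5→Ref (+1); total 4.
Path Well→P2→Ref (+1); total 5.
Path Well→M1→P3→Ref (+1); total 6.
No residual Well→Ref path; max flow = 6.
Certifying cut of size 6: {M1→P3, M2→Ref, P2→Ref, P5→Ref, Well→M3, Well→P4}.

6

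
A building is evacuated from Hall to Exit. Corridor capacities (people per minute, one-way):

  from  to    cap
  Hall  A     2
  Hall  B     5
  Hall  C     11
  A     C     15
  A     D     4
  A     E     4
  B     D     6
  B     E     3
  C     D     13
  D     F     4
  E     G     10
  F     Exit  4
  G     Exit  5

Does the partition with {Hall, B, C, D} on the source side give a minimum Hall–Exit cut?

Given cut capacity: 2 + 3 + 4 = 9.
Augment Hall→A→D→F→Exit: bottleneck 2, flow now 2.
Augment Hall→B→D→F→Exit: bottleneck 2, flow now 4.
Augment Hall→B→E→G→Exit: bottleneck 3, flow now 7.
Augment Hall→C→D→A→E→G→Exit: bottleneck 2, flow now 9. (uses reverse residual edge)
No augmenting path remains; maximum flow = 9.
Cut capacity 9 equals the max flow, so it is a minimum cut.

Yes — it is a minimum cut (capacity 9).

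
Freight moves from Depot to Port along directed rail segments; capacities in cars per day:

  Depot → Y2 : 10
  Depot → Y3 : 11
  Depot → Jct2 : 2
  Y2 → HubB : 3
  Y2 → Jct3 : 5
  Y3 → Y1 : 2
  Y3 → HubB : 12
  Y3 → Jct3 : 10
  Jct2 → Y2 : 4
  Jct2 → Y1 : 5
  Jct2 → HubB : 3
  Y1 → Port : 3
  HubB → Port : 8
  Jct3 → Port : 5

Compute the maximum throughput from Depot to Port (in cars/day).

Augment Depot→Y2→HubB→Port: bottleneck 3, flow now 3.
Augment Depot→Y2→Jct3→Port: bottleneck 5, flow now 8.
Augment Depot→Y3→Y1→Port: bottleneck 2, flow now 10.
Augment Depot→Y3→HubB→Port: bottleneck 5, flow now 15.
Augment Depot→Jct2→Y1→Port: bottleneck 1, flow now 16.
No augmenting path remains; maximum flow = 16.
In the residual graph, reachable from Depot: {Depot, Y2, Y3, Jct2, Y1, HubB, Jct3}.
Min-cut edges: Y1→Port (3), HubB→Port (8), Jct3→Port (5); capacity 3 + 8 + 5 = 16.
This cut is saturated, so no flow can exceed 16.

16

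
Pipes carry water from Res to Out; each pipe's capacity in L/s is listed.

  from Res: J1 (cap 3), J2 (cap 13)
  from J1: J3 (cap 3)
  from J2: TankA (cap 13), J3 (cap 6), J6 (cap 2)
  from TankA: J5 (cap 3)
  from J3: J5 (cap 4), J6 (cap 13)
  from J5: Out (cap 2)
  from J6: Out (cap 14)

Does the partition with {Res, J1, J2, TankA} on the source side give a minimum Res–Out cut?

No — its capacity is 14, but the minimum cut has capacity 13.

Given cut capacity: 3 + 6 + 2 + 3 = 14.
Augment Res→J2→J6→Out: bottleneck 2, flow now 2.
Augment Res→J1→J3→J5→Out: bottleneck 2, flow now 4.
Augment Res→J1→J3→J6→Out: bottleneck 1, flow now 5.
Augment Res→J2→J3→J6→Out: bottleneck 6, flow now 11.
Augment Res→J2→TankA→J5→J3→J6→Out: bottleneck 2, flow now 13. (uses reverse residual edge)
No augmenting path remains; maximum flow = 13.
In the residual graph, reachable from Res: {Res, J2, TankA, J5}.
Min-cut edges: Res→J1 (3), J2→J3 (6), J2→J6 (2), J5→Out (2); capacity 3 + 6 + 2 + 2 = 13.
Cut capacity 14 exceeds the max flow 13, so it is not minimum.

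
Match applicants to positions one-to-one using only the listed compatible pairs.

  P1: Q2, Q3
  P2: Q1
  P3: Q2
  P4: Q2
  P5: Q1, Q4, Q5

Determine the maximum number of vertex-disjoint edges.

Unit-capacity flow: source→left, listed edges, right→sink; max matching = max flow.
Augmenting path P1→Q2 (+1); matched 1.
Augmenting path P2→Q1 (+1); matched 2.
Augmenting path P5→Q4 (+1); matched 3.
Augmenting path P3→Q2→P1→Q3 (+1); matched 4.
No augmenting path remains; maximum matching = 4.
König certificate: {P1, P2, P5, Q2} is a vertex cover of size 4 (every listed pair touches it), so no matching can be larger.

4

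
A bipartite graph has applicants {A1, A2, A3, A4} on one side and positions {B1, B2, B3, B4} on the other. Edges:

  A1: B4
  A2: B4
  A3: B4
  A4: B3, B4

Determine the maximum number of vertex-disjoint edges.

Unit-capacity flow: source→left, listed edges, right→sink; max matching = max flow.
Augmenting path A1→B4 (+1); matched 1.
Augmenting path A4→B3 (+1); matched 2.
No augmenting path remains; maximum matching = 2.
König certificate: {A4, B4} is a vertex cover of size 2 (every listed pair touches it), so no matching can be larger.

2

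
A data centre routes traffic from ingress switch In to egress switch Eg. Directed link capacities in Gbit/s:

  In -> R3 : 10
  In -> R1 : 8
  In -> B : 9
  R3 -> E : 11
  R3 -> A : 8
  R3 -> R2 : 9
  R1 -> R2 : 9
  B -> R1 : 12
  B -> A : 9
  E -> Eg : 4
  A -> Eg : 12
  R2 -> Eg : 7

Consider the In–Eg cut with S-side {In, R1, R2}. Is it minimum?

No — its capacity is 26, but the minimum cut has capacity 23.

Given cut capacity: 10 + 9 + 7 = 26.
Augment In→R3→E→Eg: bottleneck 4, flow now 4.
Augment In→R3→A→Eg: bottleneck 6, flow now 10.
Augment In→R1→R2→Eg: bottleneck 7, flow now 17.
Augment In→B→A→Eg: bottleneck 6, flow now 23.
No augmenting path remains; maximum flow = 23.
In the residual graph, reachable from In: {In, R3, R1, B, E, A, R2}.
Min-cut edges: E→Eg (4), A→Eg (12), R2→Eg (7); capacity 4 + 12 + 7 = 23.
Cut capacity 26 exceeds the max flow 23, so it is not minimum.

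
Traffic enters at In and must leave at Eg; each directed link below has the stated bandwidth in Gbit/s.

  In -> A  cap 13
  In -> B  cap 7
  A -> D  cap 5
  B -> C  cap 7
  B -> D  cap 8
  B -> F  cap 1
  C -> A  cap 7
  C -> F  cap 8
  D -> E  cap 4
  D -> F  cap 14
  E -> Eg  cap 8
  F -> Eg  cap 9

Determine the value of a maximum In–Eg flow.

12

Augment In→B→F→Eg: bottleneck 1, flow now 1.
Augment In→A→D→E→Eg: bottleneck 4, flow now 5.
Augment In→A→D→F→Eg: bottleneck 1, flow now 6.
Augment In→B→C→F→Eg: bottleneck 6, flow now 12.
No augmenting path remains; maximum flow = 12.
In the residual graph, reachable from In: {In, A}.
Min-cut edges: In→B (7), A→D (5); capacity 7 + 5 = 12.
This cut is saturated, so no flow can exceed 12.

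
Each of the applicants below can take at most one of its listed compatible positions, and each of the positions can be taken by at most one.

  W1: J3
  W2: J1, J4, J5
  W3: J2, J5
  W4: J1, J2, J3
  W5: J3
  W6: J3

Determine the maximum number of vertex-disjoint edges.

Unit-capacity flow: source→left, listed edges, right→sink; max matching = max flow.
Augmenting path W1→J3 (+1); matched 1.
Augmenting path W2→J1 (+1); matched 2.
Augmenting path W3→J2 (+1); matched 3.
Augmenting path W4→J1→W2→J4 (+1); matched 4.
No augmenting path remains; maximum matching = 4.
König certificate: {W2, W3, W4, J3} is a vertex cover of size 4 (every listed pair touches it), so no matching can be larger.

4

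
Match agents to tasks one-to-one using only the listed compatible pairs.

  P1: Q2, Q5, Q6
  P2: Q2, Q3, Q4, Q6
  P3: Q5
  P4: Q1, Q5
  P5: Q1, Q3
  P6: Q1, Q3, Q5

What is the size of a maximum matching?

5

Unit-capacity flow: source→left, listed edges, right→sink; max matching = max flow.
Augmenting path P1→Q2 (+1); matched 1.
Augmenting path P2→Q3 (+1); matched 2.
Augmenting path P3→Q5 (+1); matched 3.
Augmenting path P4→Q1 (+1); matched 4.
Augmenting path P5→Q3→P2→Q4 (+1); matched 5.
No augmenting path remains; maximum matching = 5.
König certificate: {P1, P2, Q1, Q3, Q5} is a vertex cover of size 5 (every listed pair touches it), so no matching can be larger.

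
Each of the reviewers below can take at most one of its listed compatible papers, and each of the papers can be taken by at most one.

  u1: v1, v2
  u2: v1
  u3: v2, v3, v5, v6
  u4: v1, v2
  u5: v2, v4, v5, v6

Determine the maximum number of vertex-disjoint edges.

Unit-capacity flow: source→left, listed edges, right→sink; max matching = max flow.
Augmenting path u1→v1 (+1); matched 1.
Augmenting path u3→v2 (+1); matched 2.
Augmenting path u5→v4 (+1); matched 3.
Augmenting path u4→v2→u3→v3 (+1); matched 4.
No augmenting path remains; maximum matching = 4.
König certificate: {u3, u5, v1, v2} is a vertex cover of size 4 (every listed pair touches it), so no matching can be larger.

4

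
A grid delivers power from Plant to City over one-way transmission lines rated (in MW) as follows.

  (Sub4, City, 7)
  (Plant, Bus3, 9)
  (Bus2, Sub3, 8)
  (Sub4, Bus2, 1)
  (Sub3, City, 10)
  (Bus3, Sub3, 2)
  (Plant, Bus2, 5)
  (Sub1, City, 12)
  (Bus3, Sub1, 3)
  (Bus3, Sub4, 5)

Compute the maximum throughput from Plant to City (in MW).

Augment Plant→Bus3→Sub3→City: bottleneck 2, flow now 2.
Augment Plant→Bus3→Sub1→City: bottleneck 3, flow now 5.
Augment Plant→Bus3→Sub4→City: bottleneck 4, flow now 9.
Augment Plant→Bus2→Sub3→City: bottleneck 5, flow now 14.
No augmenting path remains; maximum flow = 14.
In the residual graph, reachable from Plant: {Plant}.
Min-cut edges: Plant→Bus3 (9), Plant→Bus2 (5); capacity 9 + 5 = 14.
This cut is saturated, so no flow can exceed 14.

14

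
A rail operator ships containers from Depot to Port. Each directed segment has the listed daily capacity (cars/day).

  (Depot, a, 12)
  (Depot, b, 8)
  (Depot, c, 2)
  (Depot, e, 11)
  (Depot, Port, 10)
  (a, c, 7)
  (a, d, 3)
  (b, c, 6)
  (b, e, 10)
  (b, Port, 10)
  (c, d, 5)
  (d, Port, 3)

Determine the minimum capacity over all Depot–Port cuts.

21

Augment Depot→Port: bottleneck 10, flow now 10.
Augment Depot→b→Port: bottleneck 8, flow now 18.
Augment Depot→a→d→Port: bottleneck 3, flow now 21.
No augmenting path remains; maximum flow = 21.
By max-flow min-cut, the minimum cut capacity equals the max flow.
In the residual graph, reachable from Depot: {Depot, a, c, d, e}.
Min-cut edges: Depot→b (8), Depot→Port (10), d→Port (3); capacity 8 + 10 + 3 = 21.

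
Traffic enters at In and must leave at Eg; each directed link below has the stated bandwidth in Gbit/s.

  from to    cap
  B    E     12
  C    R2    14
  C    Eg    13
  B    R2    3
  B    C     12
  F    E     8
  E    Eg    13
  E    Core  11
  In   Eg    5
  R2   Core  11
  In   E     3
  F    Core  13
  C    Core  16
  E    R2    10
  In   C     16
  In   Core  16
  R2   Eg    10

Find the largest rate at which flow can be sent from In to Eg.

24

Augment In→Eg: bottleneck 5, flow now 5.
Augment In→C→Eg: bottleneck 13, flow now 18.
Augment In→E→Eg: bottleneck 3, flow now 21.
Augment In→C→R2→Eg: bottleneck 3, flow now 24.
No augmenting path remains; maximum flow = 24.
In the residual graph, reachable from In: {In, Core}.
Min-cut edges: In→C (16), In→E (3), In→Eg (5); capacity 16 + 3 + 5 = 24.
This cut is saturated, so no flow can exceed 24.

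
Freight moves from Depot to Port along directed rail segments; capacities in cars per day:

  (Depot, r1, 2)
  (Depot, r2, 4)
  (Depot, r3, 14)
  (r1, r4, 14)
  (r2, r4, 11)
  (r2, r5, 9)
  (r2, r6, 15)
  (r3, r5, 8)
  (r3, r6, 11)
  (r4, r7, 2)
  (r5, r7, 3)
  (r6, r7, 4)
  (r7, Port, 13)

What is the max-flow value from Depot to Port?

9

Augment Depot→r1→r4→r7→Port: bottleneck 2, flow now 2.
Augment Depot→r2→r5→r7→Port: bottleneck 3, flow now 5.
Augment Depot→r2→r6→r7→Port: bottleneck 1, flow now 6.
Augment Depot→r3→r6→r7→Port: bottleneck 3, flow now 9.
No augmenting path remains; maximum flow = 9.
In the residual graph, reachable from Depot: {Depot, r1, r2, r3, r4, r5, r6}.
Min-cut edges: r4→r7 (2), r5→r7 (3), r6→r7 (4); capacity 2 + 3 + 4 = 9.
This cut is saturated, so no flow can exceed 9.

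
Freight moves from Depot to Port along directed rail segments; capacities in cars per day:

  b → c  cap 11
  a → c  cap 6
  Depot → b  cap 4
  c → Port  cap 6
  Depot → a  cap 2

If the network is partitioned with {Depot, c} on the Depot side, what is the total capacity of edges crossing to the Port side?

12

Edges leaving {Depot, c}: Depot→a (2), Depot→b (4), c→Port (6).
Cut capacity = 2 + 4 + 6 = 12.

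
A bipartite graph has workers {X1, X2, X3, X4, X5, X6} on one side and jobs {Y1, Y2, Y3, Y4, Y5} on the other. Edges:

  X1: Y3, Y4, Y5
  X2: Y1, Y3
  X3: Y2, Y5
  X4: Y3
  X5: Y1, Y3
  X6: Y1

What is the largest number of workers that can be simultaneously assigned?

Unit-capacity flow: source→left, listed edges, right→sink; max matching = max flow.
Augmenting path X1→Y3 (+1); matched 1.
Augmenting path X2→Y1 (+1); matched 2.
Augmenting path X3→Y2 (+1); matched 3.
Augmenting path X4→Y3→X1→Y4 (+1); matched 4.
No augmenting path remains; maximum matching = 4.
König certificate: {X1, X3, Y1, Y3} is a vertex cover of size 4 (every listed pair touches it), so no matching can be larger.

4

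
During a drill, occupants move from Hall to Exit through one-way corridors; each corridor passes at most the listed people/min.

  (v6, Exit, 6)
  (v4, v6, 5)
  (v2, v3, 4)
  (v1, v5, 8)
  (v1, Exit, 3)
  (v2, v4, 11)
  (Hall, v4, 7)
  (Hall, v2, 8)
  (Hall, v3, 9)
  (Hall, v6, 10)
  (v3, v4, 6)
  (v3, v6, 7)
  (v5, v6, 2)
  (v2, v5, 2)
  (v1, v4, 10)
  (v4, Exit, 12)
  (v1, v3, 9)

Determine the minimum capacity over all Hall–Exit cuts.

18

Augment Hall→v4→Exit: bottleneck 7, flow now 7.
Augment Hall→v6→Exit: bottleneck 6, flow now 13.
Augment Hall→v2→v4→Exit: bottleneck 5, flow now 18.
No augmenting path remains; maximum flow = 18.
By max-flow min-cut, the minimum cut capacity equals the max flow.
In the residual graph, reachable from Hall: {Hall, v2, v3, v4, v5, v6}.
Min-cut edges: v4→Exit (12), v6→Exit (6); capacity 12 + 6 = 18.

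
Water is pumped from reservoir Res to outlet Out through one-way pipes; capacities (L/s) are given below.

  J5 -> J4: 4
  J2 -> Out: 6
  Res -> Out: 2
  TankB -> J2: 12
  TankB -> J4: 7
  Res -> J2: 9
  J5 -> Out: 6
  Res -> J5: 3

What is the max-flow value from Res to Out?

11

Augment Res→Out: bottleneck 2, flow now 2.
Augment Res→J5→Out: bottleneck 3, flow now 5.
Augment Res→J2→Out: bottleneck 6, flow now 11.
No augmenting path remains; maximum flow = 11.
In the residual graph, reachable from Res: {Res, J2}.
Min-cut edges: Res→J5 (3), Res→Out (2), J2→Out (6); capacity 3 + 2 + 6 = 11.
This cut is saturated, so no flow can exceed 11.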